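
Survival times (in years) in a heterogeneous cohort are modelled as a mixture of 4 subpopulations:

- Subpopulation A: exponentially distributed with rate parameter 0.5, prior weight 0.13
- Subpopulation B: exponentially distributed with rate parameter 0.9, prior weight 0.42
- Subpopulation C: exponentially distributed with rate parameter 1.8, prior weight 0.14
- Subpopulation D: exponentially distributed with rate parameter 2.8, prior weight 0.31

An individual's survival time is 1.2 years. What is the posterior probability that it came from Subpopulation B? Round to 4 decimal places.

By Bayes' theorem, P(k | x) = w_k f_k(x) / Σ_j w_j f_j(x).
Exponential densities:
  p_A = 0.274406
  p_B = 0.305636
  p_C = 0.207585
  p_D = 0.0972587
Prior × likelihood for each component:
  w_A·p_A = 0.13 × 0.274406 = 0.0356728
  w_B·p_B = 0.42 × 0.305636 = 0.128367
  w_C·p_C = 0.14 × 0.207585 = 0.0290619
  w_D·p_D = 0.31 × 0.0972587 = 0.0301502
Normaliser: 0.0356728 + 0.128367 + 0.0290619 + 0.0301502 = 0.223252
Responsibility of Subpopulation B: 0.128367 / 0.223252 ≈ 0.5750

0.5750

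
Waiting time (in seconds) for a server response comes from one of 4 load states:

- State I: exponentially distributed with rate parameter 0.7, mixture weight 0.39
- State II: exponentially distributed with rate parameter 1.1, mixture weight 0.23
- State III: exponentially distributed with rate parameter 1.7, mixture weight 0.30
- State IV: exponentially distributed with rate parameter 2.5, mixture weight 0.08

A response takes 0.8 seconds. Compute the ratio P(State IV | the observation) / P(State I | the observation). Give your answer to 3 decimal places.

0.174

Only the two components matter; the odds are (π_i f_i(x)) / (π_j f_j(x)).
Component likelihoods at x = 0.8 seconds:
  L_I = 0.399846
  L_II = 0.456261
  L_III = 0.436323
  L_IV = 0.338338
Odds = (0.08/0.39) × (0.338338/0.399846) = 0.205128 × 0.846171 ≈ 0.174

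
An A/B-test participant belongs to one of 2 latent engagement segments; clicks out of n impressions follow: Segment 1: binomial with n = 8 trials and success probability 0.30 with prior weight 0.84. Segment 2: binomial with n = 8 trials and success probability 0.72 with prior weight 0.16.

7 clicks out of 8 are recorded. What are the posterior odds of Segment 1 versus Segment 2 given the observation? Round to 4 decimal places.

0.0286

Posterior odds = (w_i f_i(x)) / (w_j f_j(x)); the normalising sum cancels.
Component likelihoods at x = 7 clicks out of 8:
  f_1 = C(8,7)·0.30^7·0.70^1 = 8·0.0002187·0.7 = 0.00122472
  f_2 = C(8,7)·0.72^7·0.28^1 = 8·0.100306·0.28 = 0.224686
Posterior odds = (w_1·f_1) / (w_2·f_2) = (0.84·0.00122472) / (0.16·0.224686) = 0.00102876 / 0.0359497 ≈ 0.0286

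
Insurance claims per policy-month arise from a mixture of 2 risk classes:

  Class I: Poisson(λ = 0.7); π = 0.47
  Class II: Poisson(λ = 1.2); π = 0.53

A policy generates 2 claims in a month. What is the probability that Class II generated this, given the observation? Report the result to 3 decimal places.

0.668

Posterior ∝ prior × likelihood, so P(k | x) ∝ π_k f_k(x); normalise over all components.
Poisson probabilities:
  f_I = 0.121663
  f_II = 0.21686
Prior × likelihood for each component:
  π_I·f_I = 0.47 × 0.121663 = 0.0571818
  π_II·f_II = 0.53 × 0.21686 = 0.114936
Evidence: 0.0571818 + 0.114936 = 0.172118
P(Class II | data) = 0.114936 / 0.172118 ≈ 0.668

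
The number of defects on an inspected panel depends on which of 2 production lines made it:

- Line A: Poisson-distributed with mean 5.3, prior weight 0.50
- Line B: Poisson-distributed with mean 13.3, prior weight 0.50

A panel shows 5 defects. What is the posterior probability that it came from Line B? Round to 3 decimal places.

The responsibility of component k is w_k f_k(x) divided by Σ_j w_j f_j(x).
Evaluate each component's likelihood at the observed value:
  p_A = 0.173955
  p_B = 0.00580711
Weight by the priors:
  w_A·p_A = 0.50 × 0.173955 = 0.0869776
  w_B·p_B = 0.50 × 0.00580711 = 0.00290356
Denominator: 0.0869776 + 0.00290356 = 0.0898811
So the posterior for Line B is 0.00290356 / 0.0898811 ≈ 0.032.

0.032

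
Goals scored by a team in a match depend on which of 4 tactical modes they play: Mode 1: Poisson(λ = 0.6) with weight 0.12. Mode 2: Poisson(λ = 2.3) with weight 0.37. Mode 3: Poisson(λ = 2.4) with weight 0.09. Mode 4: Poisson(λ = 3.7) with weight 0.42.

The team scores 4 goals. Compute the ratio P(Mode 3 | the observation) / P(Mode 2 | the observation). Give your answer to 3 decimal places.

Since P(k|x) ∝ w_k f_k(x), the posterior odds are w_i f_i(x) / (w_j f_j(x)).
Poisson probabilities:
  L_1 = 0.00296358
  L_2 = 0.116902
  L_3 = 0.125408
  L_4 = 0.193066
0.0112868 / 0.0432538 ≈ 0.261

0.261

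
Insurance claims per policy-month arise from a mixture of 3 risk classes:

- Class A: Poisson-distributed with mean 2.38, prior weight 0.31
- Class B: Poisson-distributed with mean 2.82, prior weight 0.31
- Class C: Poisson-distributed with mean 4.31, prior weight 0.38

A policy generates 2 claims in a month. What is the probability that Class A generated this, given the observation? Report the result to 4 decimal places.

0.4020

Posterior ∝ prior × likelihood, so P(k | x) ∝ P(Z=k) f_k(x); normalise over all components.
Evaluate each component's likelihood at the observed value:
  p_A = e^(−2.38)·2.38^2/2! = 0.262122
  p_B = e^(−2.82)·2.82^2/2! = 0.237005
  p_C = e^(−4.31)·4.31^2/2! = 0.124771
Prior × likelihood for each component:
  P(Z=A)·p_A = 0.31 × 0.262122 = 0.0812577
  P(Z=B)·p_B = 0.31 × 0.237005 = 0.0734716
  P(Z=C)·p_C = 0.38 × 0.124771 = 0.0474132
Denominator: 0.0812577 + 0.0734716 + 0.0474132 = 0.202142
P(Class A | 2 claims) ≈ 0.4020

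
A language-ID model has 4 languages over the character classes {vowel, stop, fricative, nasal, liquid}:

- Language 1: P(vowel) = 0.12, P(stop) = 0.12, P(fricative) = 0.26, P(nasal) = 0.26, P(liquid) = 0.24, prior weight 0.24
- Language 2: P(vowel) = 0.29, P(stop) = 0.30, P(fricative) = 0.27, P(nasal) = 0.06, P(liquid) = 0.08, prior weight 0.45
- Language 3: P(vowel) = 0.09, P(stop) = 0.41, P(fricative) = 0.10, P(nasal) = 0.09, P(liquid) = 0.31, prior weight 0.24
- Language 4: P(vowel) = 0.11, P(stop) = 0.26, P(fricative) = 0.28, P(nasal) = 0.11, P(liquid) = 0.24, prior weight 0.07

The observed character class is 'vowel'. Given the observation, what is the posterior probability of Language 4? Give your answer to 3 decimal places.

P(component k | x) = P(Z=k)·f_k(x) / marginal(x), where marginal(x) = Σ_j P(Z=j)·f_j(x).
Categorical probabilities:
  p_1 = P(vowel | comp) = 0.12
  p_2 = P(vowel | comp) = 0.29
  p_3 = P(vowel | comp) = 0.09
  p_4 = P(vowel | comp) = 0.11
Weight by the priors:
  P(Z=1)·p_1 = 0.24 × 0.12 = 0.0288
  P(Z=2)·p_2 = 0.45 × 0.29 = 0.1305
  P(Z=3)·p_3 = 0.24 × 0.09 = 0.0216
  P(Z=4)·p_4 = 0.07 × 0.11 = 0.0077
Evidence: 0.0288 + 0.1305 + 0.0216 + 0.0077 = 0.1886
So the posterior for Language 4 is 0.0077 / 0.1886 ≈ 0.041.

0.041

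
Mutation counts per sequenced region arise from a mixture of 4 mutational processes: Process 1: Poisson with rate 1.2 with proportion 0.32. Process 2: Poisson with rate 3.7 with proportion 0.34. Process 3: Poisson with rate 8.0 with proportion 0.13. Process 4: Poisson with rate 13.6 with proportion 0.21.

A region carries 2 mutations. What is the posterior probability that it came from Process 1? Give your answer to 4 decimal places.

The responsibility of component k is π_k f_k(x) divided by Σ_j π_j f_j(x).
Poisson probabilities:
  p_1 = e^(−1.2)·1.2^2/2! = 0.21686
  p_2 = e^(−3.7)·3.7^2/2! = 0.169233
  p_3 = e^(−8.0)·8.0^2/2! = 0.0107348
  p_4 = e^(−13.6)·13.6^2/2! = 0.000114721
Prior × likelihood for each component:
  π_1·p_1 = 0.32 × 0.21686 = 0.0693951
  π_2·p_2 = 0.34 × 0.169233 = 0.0575391
  π_3·p_3 = 0.13 × 0.0107348 = 0.00139552
  π_4·p_4 = 0.21 × 0.000114721 = 2.40914e-05
Evidence: 0.0693951 + 0.0575391 + 0.00139552 + 2.40914e-05 = 0.128354
Responsibility of Process 1: 0.0693951 / 0.128354 ≈ 0.5407

0.5407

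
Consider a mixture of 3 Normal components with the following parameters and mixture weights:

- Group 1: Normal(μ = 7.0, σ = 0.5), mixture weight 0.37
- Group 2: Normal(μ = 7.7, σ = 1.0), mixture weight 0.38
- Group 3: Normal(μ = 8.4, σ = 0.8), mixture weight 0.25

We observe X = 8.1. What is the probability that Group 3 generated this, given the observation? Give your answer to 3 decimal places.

0.411

P(component k | x) = P(Z=k)·f_k(x) / marginal(x), where marginal(x) = Σ_j P(Z=j)·f_j(x).
Component likelihoods at x = 8.1:
  L_1 = (1/(0.5·√(2π)))·exp(−(8.1−7.0)²/(2·0.5²)) = 0.797885·exp(-2.42000) = 0.0709492
  L_2 = (1/(1.0·√(2π)))·exp(−(8.1−7.7)²/(2·1.0²)) = 0.398942·exp(-0.08000) = 0.36827
  L_3 = (1/(0.8·√(2π)))·exp(−(8.1−8.4)²/(2·0.8²)) = 0.498678·exp(-0.07031) = 0.464819
Multiply by the mixture weights:
  P(Z=1)·L_1 = 0.37 × 0.0709492 = 0.0262512
  P(Z=2)·L_2 = 0.38 × 0.36827 = 0.139943
  P(Z=3)·L_3 = 0.25 × 0.464819 = 0.116205
Denominator: 0.0262512 + 0.139943 + 0.116205 = 0.282399
So the posterior for Group 3 is 0.116205 / 0.282399 ≈ 0.411.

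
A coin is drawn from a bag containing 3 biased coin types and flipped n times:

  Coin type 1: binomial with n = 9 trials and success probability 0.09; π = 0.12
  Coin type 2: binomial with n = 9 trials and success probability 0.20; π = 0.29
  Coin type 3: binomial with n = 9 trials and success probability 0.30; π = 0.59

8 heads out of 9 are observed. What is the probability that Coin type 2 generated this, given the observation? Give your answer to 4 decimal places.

Apply Bayes' rule: the posterior for each component is proportional to its prior times its likelihood at x.
Component likelihoods at x = 8 heads out of 9:
  L_1 = 3.52553e-08
  L_2 = 1.8432e-05
  L_3 = 0.000413343
Multiply by the mixture weights:
  π_1·L_1 = 0.12 × 3.52553e-08 = 4.23063e-09
  π_2·L_2 = 0.29 × 1.8432e-05 = 5.34528e-06
  π_3·L_3 = 0.59 × 0.000413343 = 0.000243872
Normaliser: 4.23063e-09 + 5.34528e-06 + 0.000243872 = 0.000249222
Responsibility of Coin type 2: 5.34528e-06 / 0.000249222 ≈ 0.0214

0.0214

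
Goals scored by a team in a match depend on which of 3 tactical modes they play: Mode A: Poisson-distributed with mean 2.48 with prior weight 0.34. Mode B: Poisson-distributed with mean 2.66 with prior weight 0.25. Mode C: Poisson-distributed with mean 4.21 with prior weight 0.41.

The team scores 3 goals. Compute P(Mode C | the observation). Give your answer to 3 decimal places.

0.373

The responsibility of component k is π_k f_k(x) divided by Σ_j π_j f_j(x).
Poisson probabilities:
  p_A = e^(−2.48)·2.48^3/3! = 0.212889
  p_B = e^(−2.66)·2.66^3/3! = 0.219417
  p_C = e^(−4.21)·4.21^3/3! = 0.184636
Weight by the priors:
  π_A·p_A = 0.34 × 0.212889 = 0.0723823
  π_B·p_B = 0.25 × 0.219417 = 0.0548543
  π_C·p_C = 0.41 × 0.184636 = 0.0757006
Sum: 0.0723823 + 0.0548543 + 0.0757006 = 0.202937
So the posterior for Mode C is 0.0757006 / 0.202937 ≈ 0.373.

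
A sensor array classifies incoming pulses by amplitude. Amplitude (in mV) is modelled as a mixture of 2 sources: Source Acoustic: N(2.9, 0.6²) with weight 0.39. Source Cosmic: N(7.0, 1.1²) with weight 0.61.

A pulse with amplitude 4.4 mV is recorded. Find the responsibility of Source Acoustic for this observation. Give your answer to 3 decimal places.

P(component k | x) = w_k·f_k(x) / marginal(x), where marginal(x) = Σ_j w_j·f_j(x).
Evaluate each component's likelihood at the observed value:
  p_Acoustic = (1/(0.6·√(2π)))·exp(−(4.4−2.9)²/(2·0.6²)) = 0.664904·exp(-3.12500) = 0.0292138
  p_Cosmic = (1/(1.1·√(2π)))·exp(−(4.4−7.0)²/(2·1.1²)) = 0.362675·exp(-2.79339) = 0.0222006
Prior × likelihood for each component:
  w_Acoustic·p_Acoustic = 0.39 × 0.0292138 = 0.0113934
  w_Cosmic·p_Cosmic = 0.61 × 0.0222006 = 0.0135424
Sum: 0.0113934 + 0.0135424 = 0.0249357
P(Source Acoustic | 4.4 mV) = 0.0113934 / 0.0249357 ≈ 0.457

0.457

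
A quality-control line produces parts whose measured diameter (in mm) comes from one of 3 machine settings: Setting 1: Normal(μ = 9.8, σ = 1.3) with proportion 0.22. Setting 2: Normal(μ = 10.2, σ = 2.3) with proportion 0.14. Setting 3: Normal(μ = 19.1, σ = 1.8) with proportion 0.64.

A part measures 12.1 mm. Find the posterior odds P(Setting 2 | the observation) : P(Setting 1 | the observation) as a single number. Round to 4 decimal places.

1.2231

Since P(k|x) ∝ P(Z=k) f_k(x), the posterior odds are P(Z=i) f_i(x) / (P(Z=j) f_j(x)).
Normal densities:
  f_1 = (1/(1.3·√(2π)))·exp(−(12.1−9.8)²/(2·1.3²)) = 0.306879·exp(-1.56509) = 0.064159
  f_2 = (1/(2.3·√(2π)))·exp(−(12.1−10.2)²/(2·2.3²)) = 0.173453·exp(-0.34121) = 0.12331
  f_3 = (1/(1.8·√(2π)))·exp(−(12.1−19.1)²/(2·1.8²)) = 0.221635·exp(-7.56173) = 0.000115245
Posterior odds = (P(Z=2)·f_2) / (P(Z=1)·f_1) = (0.14·0.12331) / (0.22·0.064159) = 0.0172633 / 0.014115 ≈ 1.2231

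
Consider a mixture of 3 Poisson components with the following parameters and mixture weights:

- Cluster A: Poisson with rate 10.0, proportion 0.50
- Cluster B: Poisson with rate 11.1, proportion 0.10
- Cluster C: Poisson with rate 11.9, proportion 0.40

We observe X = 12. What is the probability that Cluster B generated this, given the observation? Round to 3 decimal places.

0.106

Posterior ∝ prior × likelihood, so P(k | x) ∝ w_k f_k(x); normalise over all components.
Component likelihoods at x = 12:
  L_A = e^(−10.0)·10.0^12/12! = 0.0947803
  L_B = e^(−11.1)·11.1^12/12! = 0.110375
  L_C = e^(−11.9)·11.9^12/12! = 0.11432
Multiply by the mixture weights:
  w_A·L_A = 0.50 × 0.0947803 = 0.0473902
  w_B·L_B = 0.10 × 0.110375 = 0.0110375
  w_C·L_C = 0.40 × 0.11432 = 0.045728
Sum: 0.0473902 + 0.0110375 + 0.045728 = 0.104156
So the posterior for Cluster B is 0.0110375 / 0.104156 ≈ 0.106.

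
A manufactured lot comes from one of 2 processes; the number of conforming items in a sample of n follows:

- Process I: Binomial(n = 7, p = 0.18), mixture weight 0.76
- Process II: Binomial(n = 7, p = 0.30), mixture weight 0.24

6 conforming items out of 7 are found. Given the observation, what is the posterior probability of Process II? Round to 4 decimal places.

Posterior ∝ prior × likelihood, so P(k | x) ∝ π_k f_k(x); normalise over all components.
Binomial probabilities:
  p_I = 0.00019523
  p_II = 0.0035721
Unnormalised posteriors:
  π_I·p_I = 0.76 × 0.00019523 = 0.000148375
  π_II·p_II = 0.24 × 0.0035721 = 0.000857304
Evidence: 0.000148375 + 0.000857304 = 0.00100568
So the posterior for Process II is 0.000857304 / 0.00100568 ≈ 0.8525.

0.8525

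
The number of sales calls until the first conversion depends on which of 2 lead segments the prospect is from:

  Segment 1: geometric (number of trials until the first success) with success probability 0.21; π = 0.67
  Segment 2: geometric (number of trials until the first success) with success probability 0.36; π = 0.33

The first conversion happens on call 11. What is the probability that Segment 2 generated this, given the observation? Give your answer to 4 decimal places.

Posterior ∝ prior × likelihood, so P(k | x) ∝ P(Z=k) f_k(x); normalise over all components.
Evaluate each component's likelihood at the observed value:
  f_1 = 0.0198834
  f_2 = 0.00415052
Prior × likelihood for each component:
  P(Z=1)·f_1 = 0.67 × 0.0198834 = 0.0133219
  P(Z=2)·f_2 = 0.33 × 0.00415052 = 0.00136967
Denominator: 0.0133219 + 0.00136967 = 0.0146915
P(Segment 2 | x) = 0.00136967 / 0.0146915 ≈ 0.0932

0.0932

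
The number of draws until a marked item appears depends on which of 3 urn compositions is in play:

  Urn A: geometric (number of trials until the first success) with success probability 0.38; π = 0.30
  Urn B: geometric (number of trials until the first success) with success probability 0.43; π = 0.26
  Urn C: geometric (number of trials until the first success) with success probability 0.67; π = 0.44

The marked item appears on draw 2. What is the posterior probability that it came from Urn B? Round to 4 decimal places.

0.2750

Apply Bayes' rule: the posterior for each component is proportional to its prior times its likelihood at x.
Evaluate each component's likelihood at the observed value:
  L_A = 0.38·(1−0.38)^1 = 0.38·0.62 = 0.2356
  L_B = 0.43·(1−0.43)^1 = 0.43·0.57 = 0.2451
  L_C = 0.67·(1−0.67)^1 = 0.67·0.33 = 0.2211
Prior × likelihood for each component:
  π_A·L_A = 0.30 × 0.2356 = 0.07068
  π_B·L_B = 0.26 × 0.2451 = 0.063726
  π_C·L_C = 0.44 × 0.2211 = 0.097284
Sum: 0.07068 + 0.063726 + 0.097284 = 0.23169
P(Urn B | x) = 0.063726 / 0.23169 ≈ 0.2750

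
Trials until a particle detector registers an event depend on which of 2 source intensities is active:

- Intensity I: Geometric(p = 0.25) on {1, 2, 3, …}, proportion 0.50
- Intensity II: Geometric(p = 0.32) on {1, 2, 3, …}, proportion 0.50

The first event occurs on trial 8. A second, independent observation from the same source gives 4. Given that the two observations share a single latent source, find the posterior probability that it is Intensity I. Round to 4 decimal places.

0.6192

By Bayes' theorem, P(k | x) = w_k f_k(x) / Σ_j w_j f_j(x).
Since both observations come from the same component, the likelihood for component k is f_k(x₁)·f_k(x₂).
  f_I = [0.25·(1−0.25)^7 = 0.25·0.133484 = 0.033371] × [0.105469] = 0.00351959
  f_II = [0.32·(1−0.32)^7 = 0.32·0.0672299 = 0.0215136] × [0.100618] = 0.00216466
Unnormalised posteriors:
  w_I·f_I = 0.50 × 0.00351959 = 0.0017598
  w_II·f_II = 0.50 × 0.00216466 = 0.00108233
Denominator: 0.0017598 + 0.00108233 = 0.00284213
P(Intensity I | data) = 0.0017598 / 0.00284213 ≈ 0.6192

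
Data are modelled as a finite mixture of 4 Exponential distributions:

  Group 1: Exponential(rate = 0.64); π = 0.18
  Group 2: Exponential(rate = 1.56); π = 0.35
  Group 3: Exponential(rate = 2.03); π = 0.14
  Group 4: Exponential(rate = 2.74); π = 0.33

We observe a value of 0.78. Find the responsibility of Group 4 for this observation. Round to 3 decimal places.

0.269

By Bayes' theorem, P(k | x) = P(Z=k) f_k(x) / Σ_j P(Z=j) f_j(x).
Exponential densities:
  p_1 = 0.64·e^(−0.64·0.78) = 0.64·e^(−0.4992) = 0.38849
  p_2 = 1.56·e^(−1.56·0.78) = 1.56·e^(−1.2168) = 0.462035
  p_3 = 2.03·e^(−2.03·0.78) = 2.03·e^(−1.5834) = 0.41671
  p_4 = 2.74·e^(−2.74·0.78) = 2.74·e^(−2.1372) = 0.323278
Multiply by the mixture weights:
  P(Z=1)·p_1 = 0.18 × 0.38849 = 0.0699283
  P(Z=2)·p_2 = 0.35 × 0.462035 = 0.161712
  P(Z=3)·p_3 = 0.14 × 0.41671 = 0.0583394
  P(Z=4)·p_4 = 0.33 × 0.323278 = 0.106682
Evidence: 0.0699283 + 0.161712 + 0.0583394 + 0.106682 = 0.396662
P(Group 4 | the observation) ≈ 0.269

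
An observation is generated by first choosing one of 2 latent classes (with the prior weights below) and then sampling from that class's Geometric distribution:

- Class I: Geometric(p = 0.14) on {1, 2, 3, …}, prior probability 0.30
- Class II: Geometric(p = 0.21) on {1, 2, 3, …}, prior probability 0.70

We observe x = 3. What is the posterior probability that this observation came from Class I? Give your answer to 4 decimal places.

0.2529

P(component k | x) = π_k·f_k(x) / marginal(x), where marginal(x) = Σ_j π_j·f_j(x).
Evaluate each component's likelihood at the observed value:
  p_I = 0.14·(1−0.14)^2 = 0.14·0.7396 = 0.103544
  p_II = 0.21·(1−0.21)^2 = 0.21·0.6241 = 0.131061
Unnormalised posteriors:
  π_I·p_I = 0.30 × 0.103544 = 0.0310632
  π_II·p_II = 0.70 × 0.131061 = 0.0917427
Marginal: 0.0310632 + 0.0917427 = 0.122806
Responsibility of Class I: 0.0310632 / 0.122806 ≈ 0.2529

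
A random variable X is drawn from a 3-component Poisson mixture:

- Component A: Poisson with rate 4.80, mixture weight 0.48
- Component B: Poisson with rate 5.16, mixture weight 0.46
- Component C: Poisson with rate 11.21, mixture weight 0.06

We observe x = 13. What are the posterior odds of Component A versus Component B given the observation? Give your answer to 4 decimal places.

Since P(k|x) ∝ π_k f_k(x), the posterior odds are π_i f_i(x) / (π_j f_j(x)).
Component likelihoods at x = 13:
  p_A = e^(−4.80)·4.80^13/13! = 0.000948948
  p_B = e^(−5.16)·5.16^13/13! = 0.00169514
  p_C = e^(−11.21)·11.21^13/13! = 0.0959735
0.000455495 / 0.000779766 ≈ 0.5841

0.5841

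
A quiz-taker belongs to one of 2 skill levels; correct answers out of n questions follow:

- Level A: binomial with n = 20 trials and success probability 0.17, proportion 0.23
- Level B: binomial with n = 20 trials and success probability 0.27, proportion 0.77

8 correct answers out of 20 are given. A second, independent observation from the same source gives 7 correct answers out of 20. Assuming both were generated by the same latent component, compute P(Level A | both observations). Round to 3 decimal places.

By Bayes' theorem, P(k | x) = w_k f_k(x) / Σ_j w_j f_j(x).
Since both observations come from the same component, the likelihood for component k is f_k(x₁)·f_k(x₂).
  p_A = [0.00939281] × [0.0282209] = 0.000265074
  p_B = [0.0814801] × [0.135568] = 0.0110461
Unnormalised posteriors:
  w_A·p_A = 0.23 × 0.000265074 = 6.0967e-05
  w_B·p_B = 0.77 × 0.0110461 = 0.00850549
Denominator: 6.0967e-05 + 0.00850549 = 0.00856646
Responsibility of Level A: 6.0967e-05 / 0.00856646 ≈ 0.007

0.007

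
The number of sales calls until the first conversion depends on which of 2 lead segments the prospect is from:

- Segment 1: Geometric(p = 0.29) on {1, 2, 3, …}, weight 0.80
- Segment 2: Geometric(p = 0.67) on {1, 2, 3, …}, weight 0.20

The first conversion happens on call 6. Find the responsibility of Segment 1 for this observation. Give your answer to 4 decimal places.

Posterior ∝ prior × likelihood, so P(k | x) ∝ w_k f_k(x); normalise over all components.
Evaluate each component's likelihood at the observed value:
  f_1 = 0.29·(1−0.29)^5 = 0.29·0.180423 = 0.0523227
  f_2 = 0.67·(1−0.67)^5 = 0.67·0.00391354 = 0.00262207
Weight by the priors:
  w_1·f_1 = 0.80 × 0.0523227 = 0.0418581
  w_2·f_2 = 0.20 × 0.00262207 = 0.000524414
Sum: 0.0418581 + 0.000524414 = 0.0423825
P(Segment 1 | 6) = 0.0418581 / 0.0423825 ≈ 0.9876

0.9876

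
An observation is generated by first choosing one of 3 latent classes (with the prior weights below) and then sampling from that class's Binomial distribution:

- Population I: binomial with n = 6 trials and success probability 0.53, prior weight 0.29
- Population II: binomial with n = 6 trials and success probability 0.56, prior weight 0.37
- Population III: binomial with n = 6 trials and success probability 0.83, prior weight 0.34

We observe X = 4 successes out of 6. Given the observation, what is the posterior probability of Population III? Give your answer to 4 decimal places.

0.2782

By Bayes' theorem, P(k | x) = w_k f_k(x) / Σ_j w_j f_j(x).
Evaluate each component's likelihood at the observed value:
  L_I = C(6,4)·0.53^4·0.47^2 = 15·0.0789048·0.2209 = 0.261451
  L_II = C(6,4)·0.56^4·0.44^2 = 15·0.098345·0.1936 = 0.285594
  L_III = C(6,4)·0.83^4·0.17^2 = 15·0.474583·0.0289 = 0.205732
Multiply by the mixture weights:
  w_I·L_I = 0.29 × 0.261451 = 0.0758208
  w_II·L_II = 0.37 × 0.285594 = 0.10567
  w_III·L_III = 0.34 × 0.205732 = 0.0699488
Marginal: 0.0758208 + 0.10567 + 0.0699488 = 0.251439
P(Population III | the observation) = 0.0699488 / 0.251439 ≈ 0.2782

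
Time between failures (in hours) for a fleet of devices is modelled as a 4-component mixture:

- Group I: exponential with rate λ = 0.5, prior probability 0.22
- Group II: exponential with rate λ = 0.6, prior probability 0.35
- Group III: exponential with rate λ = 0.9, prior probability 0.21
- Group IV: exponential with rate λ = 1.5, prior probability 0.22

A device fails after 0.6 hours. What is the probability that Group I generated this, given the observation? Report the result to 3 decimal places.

Apply Bayes' rule: the posterior for each component is proportional to its prior times its likelihood at x.
Exponential densities:
  f_I = 0.5·e^(−0.5·0.6) = 0.5·e^(−0.3000) = 0.370409
  f_II = 0.6·e^(−0.6·0.6) = 0.6·e^(−0.3600) = 0.418606
  f_III = 0.9·e^(−0.9·0.6) = 0.9·e^(−0.5400) = 0.524473
  f_IV = 1.5·e^(−1.5·0.6) = 1.5·e^(−0.9000) = 0.609854
Multiply by the mixture weights:
  P(Z=I)·f_I = 0.22 × 0.370409 = 0.08149
  P(Z=II)·f_II = 0.35 × 0.418606 = 0.146512
  P(Z=III)·f_III = 0.21 × 0.524473 = 0.110139
  P(Z=IV)·f_IV = 0.22 × 0.609854 = 0.134168
Evidence: 0.08149 + 0.146512 + 0.110139 + 0.134168 = 0.472309
P(Group I | x) ≈ 0.173

0.173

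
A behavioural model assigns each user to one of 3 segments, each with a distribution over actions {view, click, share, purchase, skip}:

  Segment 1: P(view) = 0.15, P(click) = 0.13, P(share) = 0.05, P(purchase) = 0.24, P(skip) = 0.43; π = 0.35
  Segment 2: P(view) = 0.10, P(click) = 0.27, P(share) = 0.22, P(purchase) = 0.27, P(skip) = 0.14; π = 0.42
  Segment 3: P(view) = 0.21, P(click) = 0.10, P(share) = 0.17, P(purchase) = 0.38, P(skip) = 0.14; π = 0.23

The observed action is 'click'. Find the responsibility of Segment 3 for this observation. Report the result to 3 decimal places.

P(component k | x) = w_k·f_k(x) / marginal(x), where marginal(x) = Σ_j w_j·f_j(x).
Component likelihoods at x = 'click':
  L_1 = P(click | comp) = 0.13
  L_2 = P(click | comp) = 0.27
  L_3 = P(click | comp) = 0.10
Prior × likelihood for each component:
  w_1·L_1 = 0.35 × 0.13 = 0.0455
  w_2·L_2 = 0.42 × 0.27 = 0.1134
  w_3·L_3 = 0.23 × 0.1 = 0.023
Marginal: 0.0455 + 0.1134 + 0.023 = 0.1819
Responsibility of Segment 3: 0.023 / 0.1819 ≈ 0.126

0.126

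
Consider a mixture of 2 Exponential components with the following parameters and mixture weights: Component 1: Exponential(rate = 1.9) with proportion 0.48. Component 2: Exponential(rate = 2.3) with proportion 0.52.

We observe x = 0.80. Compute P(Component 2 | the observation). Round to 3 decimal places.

0.488

P(component k | x) = π_k·f_k(x) / marginal(x), where marginal(x) = Σ_j π_j·f_j(x).
Exponential densities:
  f_1 = 1.9·e^(−1.9·0.80) = 1.9·e^(−1.5200) = 0.415553
  f_2 = 2.3·e^(−2.3·0.80) = 2.3·e^(−1.8400) = 0.36528
Unnormalised posteriors:
  π_1·f_1 = 0.48 × 0.415553 = 0.199465
  π_2·f_2 = 0.52 × 0.36528 = 0.189946
Normaliser: 0.199465 + 0.189946 = 0.389411
So the posterior for Component 2 is 0.189946 / 0.389411 ≈ 0.488.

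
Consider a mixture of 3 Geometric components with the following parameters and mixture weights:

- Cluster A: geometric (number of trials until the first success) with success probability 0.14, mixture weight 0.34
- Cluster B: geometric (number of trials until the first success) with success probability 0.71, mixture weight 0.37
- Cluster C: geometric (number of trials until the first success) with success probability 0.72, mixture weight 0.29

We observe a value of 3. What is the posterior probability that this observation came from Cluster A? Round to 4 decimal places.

By Bayes' theorem, P(k | x) = w_k f_k(x) / Σ_j w_j f_j(x).
Evaluate each component's likelihood at the observed value:
  p_A = 0.103544
  p_B = 0.059711
  p_C = 0.056448
Unnormalised posteriors:
  w_A·p_A = 0.34 × 0.103544 = 0.035205
  w_B·p_B = 0.37 × 0.059711 = 0.0220931
  w_C·p_C = 0.29 × 0.056448 = 0.0163699
Denominator: 0.035205 + 0.0220931 + 0.0163699 = 0.073668
Responsibility of Cluster A: 0.035205 / 0.073668 ≈ 0.4779

0.4779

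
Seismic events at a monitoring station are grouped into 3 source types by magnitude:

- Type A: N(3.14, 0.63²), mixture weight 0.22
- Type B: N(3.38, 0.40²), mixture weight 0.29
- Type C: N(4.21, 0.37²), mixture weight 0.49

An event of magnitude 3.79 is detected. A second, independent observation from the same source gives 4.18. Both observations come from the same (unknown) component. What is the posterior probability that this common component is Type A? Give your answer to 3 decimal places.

P(component k | x) = P(Z=k)·f_k(x) / marginal(x), where marginal(x) = Σ_j P(Z=j)·f_j(x).
Since both observations come from the same component, the likelihood for component k is f_k(x₁)·f_k(x₂).
  L_A = [0.371892] × [0.162113] = 0.0602884
  L_B = [0.589807] × [0.134977] = 0.0796106
  L_C = [0.566118] × [1.07468] = 0.608398
Weight by the priors:
  P(Z=A)·L_A = 0.22 × 0.0602884 = 0.0132634
  P(Z=B)·L_B = 0.29 × 0.0796106 = 0.0230871
  P(Z=C)·L_C = 0.49 × 0.608398 = 0.298115
Denominator: 0.0132634 + 0.0230871 + 0.298115 = 0.334466
Responsibility of Type A: 0.0132634 / 0.334466 ≈ 0.040

0.040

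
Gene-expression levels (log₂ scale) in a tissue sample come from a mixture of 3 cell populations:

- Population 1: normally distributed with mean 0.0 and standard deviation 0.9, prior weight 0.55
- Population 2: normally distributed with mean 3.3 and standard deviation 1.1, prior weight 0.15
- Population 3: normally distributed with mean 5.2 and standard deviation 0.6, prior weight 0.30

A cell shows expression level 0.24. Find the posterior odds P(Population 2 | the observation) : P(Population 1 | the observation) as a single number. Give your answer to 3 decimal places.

0.005

The posterior odds equal the prior odds times the likelihood ratio: (w_i/w_j)·(f_i(x)/f_j(x)).
Component likelihoods at x = 0.24:
  p_1 = 0.427785
  p_2 = 0.00757043
  p_3 = 9.62496e-16
Posterior odds = (w_2·p_2) / (w_1·p_1) = (0.15·0.00757043) / (0.55·0.427785) = 0.00113557 / 0.235282 ≈ 0.005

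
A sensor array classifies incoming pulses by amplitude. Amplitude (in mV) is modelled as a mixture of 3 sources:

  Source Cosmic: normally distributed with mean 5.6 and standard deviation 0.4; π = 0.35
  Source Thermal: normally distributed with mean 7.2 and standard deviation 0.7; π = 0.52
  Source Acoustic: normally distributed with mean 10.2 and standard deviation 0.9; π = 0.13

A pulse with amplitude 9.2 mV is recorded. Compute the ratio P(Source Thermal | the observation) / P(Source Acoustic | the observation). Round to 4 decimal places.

The posterior odds equal the prior odds times the likelihood ratio: (w_i/w_j)·(f_i(x)/f_j(x)).
Normal densities:
  p_Cosmic = (1/(0.4·√(2π)))·exp(−(9.2−5.6)²/(2·0.4²)) = 0.997356·exp(-40.50000) = 2.56994e-18
  p_Thermal = (1/(0.7·√(2π)))·exp(−(9.2−7.2)²/(2·0.7²)) = 0.569918·exp(-4.08163) = 0.00962014
  p_Acoustic = (1/(0.9·√(2π)))·exp(−(9.2−10.2)²/(2·0.9²)) = 0.443269·exp(-0.61728) = 0.239103
Odds = (0.52/0.13) × (0.00962014/0.239103) = 4 × 0.0402343 ≈ 0.1609

0.1609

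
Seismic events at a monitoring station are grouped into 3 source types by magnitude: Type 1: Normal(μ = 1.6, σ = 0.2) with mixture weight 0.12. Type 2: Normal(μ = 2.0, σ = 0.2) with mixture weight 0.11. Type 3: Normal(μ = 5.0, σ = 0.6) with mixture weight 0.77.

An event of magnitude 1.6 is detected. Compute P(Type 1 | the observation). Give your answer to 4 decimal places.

Posterior ∝ prior × likelihood, so P(k | x) ∝ π_k f_k(x); normalise over all components.
Evaluate each component's likelihood at the observed value:
  f_1 = 1.99471
  f_2 = 0.269955
  f_3 = 7.07815e-08
Unnormalised posteriors:
  π_1·f_1 = 0.12 × 1.99471 = 0.239365
  π_2·f_2 = 0.11 × 0.269955 = 0.029695
  π_3·f_3 = 0.77 × 7.07815e-08 = 5.45017e-08
Evidence: 0.239365 + 0.029695 + 5.45017e-08 = 0.26906
So the posterior for Type 1 is 0.239365 / 0.26906 ≈ 0.8896.

0.8896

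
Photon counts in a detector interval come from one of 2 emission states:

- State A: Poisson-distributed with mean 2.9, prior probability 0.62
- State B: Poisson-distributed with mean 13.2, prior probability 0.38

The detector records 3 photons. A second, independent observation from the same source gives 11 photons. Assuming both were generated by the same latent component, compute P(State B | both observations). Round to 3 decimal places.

0.532

By Bayes' theorem, P(k | x) = π_k f_k(x) / Σ_j π_j f_j(x).
Since both observations come from the same component, the likelihood for component k is f_k(x₁)·f_k(x₂).
  f_A = [0.22366] × [0.000168178] = 3.76146e-05
  f_B = [0.000709387] × [0.0982812] = 6.97194e-05
Prior × likelihood for each component:
  π_A·f_A = 0.62 × 3.76146e-05 = 2.33211e-05
  π_B·f_B = 0.38 × 6.97194e-05 = 2.64934e-05
Marginal: 2.33211e-05 + 2.64934e-05 = 4.98145e-05
P(State B | x₁,x₂) ≈ 0.532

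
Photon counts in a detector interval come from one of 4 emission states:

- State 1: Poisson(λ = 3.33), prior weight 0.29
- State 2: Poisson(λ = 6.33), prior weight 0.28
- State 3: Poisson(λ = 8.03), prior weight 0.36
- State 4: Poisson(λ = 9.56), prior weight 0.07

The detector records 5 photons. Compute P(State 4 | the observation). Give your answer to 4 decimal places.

The responsibility of component k is w_k f_k(x) divided by Σ_j w_j f_j(x).
Component likelihoods at x = 5 photons:
  L_1 = 0.122135
  L_2 = 0.150922
  L_3 = 0.0905757
  L_4 = 0.0469087
Unnormalised posteriors:
  w_1·L_1 = 0.29 × 0.122135 = 0.0354191
  w_2·L_2 = 0.28 × 0.150922 = 0.0422582
  w_3·L_3 = 0.36 × 0.0905757 = 0.0326073
  w_4·L_4 = 0.07 × 0.0469087 = 0.00328361
Evidence: 0.0354191 + 0.0422582 + 0.0326073 + 0.00328361 = 0.113568
Responsibility of State 4: 0.00328361 / 0.113568 ≈ 0.0289

0.0289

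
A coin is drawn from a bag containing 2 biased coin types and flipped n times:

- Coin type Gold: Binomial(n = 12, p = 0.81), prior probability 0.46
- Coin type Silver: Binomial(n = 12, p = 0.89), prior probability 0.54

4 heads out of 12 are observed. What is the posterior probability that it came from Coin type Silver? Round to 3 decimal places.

0.021

Apply Bayes' rule: the posterior for each component is proportional to its prior times its likelihood at x.
Evaluate each component's likelihood at the observed value:
  L_Gold = 0.000361888
  L_Silver = 6.65743e-06
Weight by the priors:
  w_Gold·L_Gold = 0.46 × 0.000361888 = 0.000166468
  w_Silver·L_Silver = 0.54 × 6.65743e-06 = 3.59501e-06
Marginal: 0.000166468 + 3.59501e-06 = 0.000170063
So the posterior for Coin type Silver is 3.59501e-06 / 0.000170063 ≈ 0.021.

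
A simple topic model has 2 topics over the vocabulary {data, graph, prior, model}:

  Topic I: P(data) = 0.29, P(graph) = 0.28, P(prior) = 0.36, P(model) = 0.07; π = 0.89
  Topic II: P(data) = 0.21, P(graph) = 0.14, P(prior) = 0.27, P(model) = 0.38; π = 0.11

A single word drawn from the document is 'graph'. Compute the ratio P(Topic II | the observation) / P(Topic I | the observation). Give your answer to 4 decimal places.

0.0618

The posterior odds equal the prior odds times the likelihood ratio: (π_i/π_j)·(f_i(x)/f_j(x)).
Component likelihoods at x = 'graph':
  L_I = P(graph | comp) = 0.28
  L_II = P(graph | comp) = 0.14
Odds = (0.11/0.89) × (0.14/0.28) = 0.123596 × 0.5 ≈ 0.0618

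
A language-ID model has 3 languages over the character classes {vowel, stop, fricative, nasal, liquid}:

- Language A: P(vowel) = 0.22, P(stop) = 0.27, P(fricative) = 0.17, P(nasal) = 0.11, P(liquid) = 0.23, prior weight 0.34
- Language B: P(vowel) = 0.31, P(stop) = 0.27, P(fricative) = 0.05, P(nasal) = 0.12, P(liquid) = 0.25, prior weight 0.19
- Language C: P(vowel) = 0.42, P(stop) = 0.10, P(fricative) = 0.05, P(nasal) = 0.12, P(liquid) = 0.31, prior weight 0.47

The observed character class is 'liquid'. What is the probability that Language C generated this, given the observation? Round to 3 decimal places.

0.537

Apply Bayes' rule: the posterior for each component is proportional to its prior times its likelihood at x.
Component likelihoods at x = 'liquid':
  p_A = P(liquid | comp) = 0.23
  p_B = P(liquid | comp) = 0.25
  p_C = P(liquid | comp) = 0.31
Unnormalised posteriors:
  P(Z=A)·p_A = 0.34 × 0.23 = 0.0782
  P(Z=B)·p_B = 0.19 × 0.25 = 0.0475
  P(Z=C)·p_C = 0.47 × 0.31 = 0.1457
Sum: 0.0782 + 0.0475 + 0.1457 = 0.2714
So the posterior for Language C is 0.1457 / 0.2714 ≈ 0.537.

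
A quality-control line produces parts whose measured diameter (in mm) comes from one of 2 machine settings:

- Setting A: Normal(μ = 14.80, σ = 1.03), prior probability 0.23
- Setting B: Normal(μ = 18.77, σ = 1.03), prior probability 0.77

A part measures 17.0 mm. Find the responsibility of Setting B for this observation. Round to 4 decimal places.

The responsibility of component k is π_k f_k(x) divided by Σ_j π_j f_j(x).
Normal densities:
  p_A = (1/(1.03·√(2π)))·exp(−(17.0−14.80)²/(2·1.03²)) = 0.387323·exp(-2.28108) = 0.0395741
  p_B = (1/(1.03·√(2π)))·exp(−(17.0−18.77)²/(2·1.03²)) = 0.387323·exp(-1.47653) = 0.0884758
Multiply by the mixture weights:
  π_A·p_A = 0.23 × 0.0395741 = 0.00910205
  π_B·p_B = 0.77 × 0.0884758 = 0.0681263
Normaliser: 0.00910205 + 0.0681263 = 0.0772284
Responsibility of Setting B: 0.0681263 / 0.0772284 ≈ 0.8821

0.8821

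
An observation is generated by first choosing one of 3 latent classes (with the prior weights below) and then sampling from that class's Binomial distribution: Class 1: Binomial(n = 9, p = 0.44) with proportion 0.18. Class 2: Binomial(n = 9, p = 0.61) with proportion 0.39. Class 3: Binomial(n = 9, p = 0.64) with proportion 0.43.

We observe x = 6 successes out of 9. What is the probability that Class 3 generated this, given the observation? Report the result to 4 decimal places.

0.4924

Apply Bayes' rule: the posterior for each component is proportional to its prior times its likelihood at x.
Evaluate each component's likelihood at the observed value:
  f_1 = 0.107043
  f_2 = 0.256716
  f_3 = 0.269319
Multiply by the mixture weights:
  π_1·f_1 = 0.18 × 0.107043 = 0.0192678
  π_2·f_2 = 0.39 × 0.256716 = 0.100119
  π_3·f_3 = 0.43 × 0.269319 = 0.115807
Marginal: 0.0192678 + 0.100119 + 0.115807 = 0.235194
Responsibility of Class 3: 0.115807 / 0.235194 ≈ 0.4924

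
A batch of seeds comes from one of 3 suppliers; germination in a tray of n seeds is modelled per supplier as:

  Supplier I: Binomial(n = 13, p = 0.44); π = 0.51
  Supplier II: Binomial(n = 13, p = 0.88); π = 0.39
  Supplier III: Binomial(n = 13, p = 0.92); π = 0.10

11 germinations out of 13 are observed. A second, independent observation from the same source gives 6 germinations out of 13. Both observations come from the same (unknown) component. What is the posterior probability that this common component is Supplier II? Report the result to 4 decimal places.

Apply Bayes' rule: the posterior for each component is proportional to its prior times its likelihood at x.
Since both observations come from the same component, the likelihood for component k is f_k(x₁)·f_k(x₂).
  L_I = [0.00292718] × [0.215055] = 0.000629506
  L_II = [0.275275] × [0.00028555] = 7.86047e-05
  L_III = [0.199499] × [2.1821e-05] = 4.35326e-06
Weight by the priors:
  P(Z=I)·L_I = 0.51 × 0.000629506 = 0.000321048
  P(Z=II)·L_II = 0.39 × 7.86047e-05 = 3.06558e-05
  P(Z=III)·L_III = 0.10 × 4.35326e-06 = 4.35326e-07
Normaliser: 0.000321048 + 3.06558e-05 + 4.35326e-07 = 0.000352139
So the posterior for Supplier II is 3.06558e-05 / 0.000352139 ≈ 0.0871.

0.0871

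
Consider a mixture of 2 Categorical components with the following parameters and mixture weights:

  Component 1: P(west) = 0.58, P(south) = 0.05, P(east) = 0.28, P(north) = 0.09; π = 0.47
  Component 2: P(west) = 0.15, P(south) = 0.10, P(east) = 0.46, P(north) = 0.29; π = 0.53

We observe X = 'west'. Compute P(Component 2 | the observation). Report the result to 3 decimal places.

0.226

Apply Bayes' rule: the posterior for each component is proportional to its prior times its likelihood at x.
Evaluate each component's likelihood at the observed value:
  f_1 = 0.58
  f_2 = 0.15
Prior × likelihood for each component:
  π_1·f_1 = 0.47 × 0.58 = 0.2726
  π_2·f_2 = 0.53 × 0.15 = 0.0795
Sum: 0.2726 + 0.0795 = 0.3521
Responsibility of Component 2: 0.0795 / 0.3521 ≈ 0.226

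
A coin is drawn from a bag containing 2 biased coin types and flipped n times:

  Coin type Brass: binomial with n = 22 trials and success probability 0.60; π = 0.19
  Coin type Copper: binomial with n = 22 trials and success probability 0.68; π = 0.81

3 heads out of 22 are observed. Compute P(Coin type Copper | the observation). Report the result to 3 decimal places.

The responsibility of component k is w_k f_k(x) divided by Σ_j w_j f_j(x).
Evaluate each component's likelihood at the observed value:
  f_Brass = 9.14354e-06
  f_Copper = 1.91821e-07
Multiply by the mixture weights:
  w_Brass·f_Brass = 0.19 × 9.14354e-06 = 1.73727e-06
  w_Copper·f_Copper = 0.81 × 1.91821e-07 = 1.55375e-07
Sum: 1.73727e-06 + 1.55375e-07 = 1.89265e-06
So the posterior for Coin type Copper is 1.55375e-07 / 1.89265e-06 ≈ 0.082.

0.082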